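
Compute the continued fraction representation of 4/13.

Run the Euclidean algorithm on 4 and 13; the successive quotients are the partial quotients a_0, a_1, ... (each step inverts the fractional part left over by the previous one):
  4 = 0*13 + 4, so a_0 = 0.
  13 = 3*4 + 1, so a_1 = 3.
  4 = 4*1 + 0, so a_2 = 4.
The remainder reaches 0 after 3 divisions, so the expansion has 3 partial quotients, read off in order.

[0; 3, 4]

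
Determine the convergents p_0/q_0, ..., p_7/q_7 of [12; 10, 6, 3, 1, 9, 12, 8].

Using the convergent recurrence p_i = a_i*p_{i-1} + p_{i-2}, q_i = a_i*q_{i-1} + q_{i-2} with p_{-2}=0, p_{-1}=1, q_{-2}=1, q_{-1}=0:
  i=0: a_0=12, p_0 = 12*1 + 0 = 12, q_0 = 12*0 + 1 = 1.
  i=1: a_1=10, p_1 = 10*12 + 1 = 121, q_1 = 10*1 + 0 = 10.
  i=2: a_2=6, p_2 = 6*121 + 12 = 738, q_2 = 6*10 + 1 = 61.
  i=3: a_3=3, p_3 = 3*738 + 121 = 2335, q_3 = 3*61 + 10 = 193.
  i=4: a_4=1, p_4 = 1*2335 + 738 = 3073, q_4 = 1*193 + 61 = 254.
  i=5: a_5=9, p_5 = 9*3073 + 2335 = 29992, q_5 = 9*254 + 193 = 2479.
  i=6: a_6=12, p_6 = 12*29992 + 3073 = 362977, q_6 = 12*2479 + 254 = 30002.
  i=7: a_7=8, p_7 = 8*362977 + 29992 = 2933808, q_7 = 8*30002 + 2479 = 242495.

12/1, 121/10, 738/61, 2335/193, 3073/254, 29992/2479, 362977/30002, 2933808/242495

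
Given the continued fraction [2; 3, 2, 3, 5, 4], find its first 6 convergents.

Using the convergent recurrence p_i = a_i*p_{i-1} + p_{i-2}, q_i = a_i*q_{i-1} + q_{i-2} with p_{-2}=0, p_{-1}=1, q_{-2}=1, q_{-1}=0:
  i=0: a_0=2, p_0 = 2*1 + 0 = 2, q_0 = 2*0 + 1 = 1.
  i=1: a_1=3, p_1 = 3*2 + 1 = 7, q_1 = 3*1 + 0 = 3.
  i=2: a_2=2, p_2 = 2*7 + 2 = 16, q_2 = 2*3 + 1 = 7.
  i=3: a_3=3, p_3 = 3*16 + 7 = 55, q_3 = 3*7 + 3 = 24.
  i=4: a_4=5, p_4 = 5*55 + 16 = 291, q_4 = 5*24 + 7 = 127.
  i=5: a_5=4, p_5 = 4*291 + 55 = 1219, q_5 = 4*127 + 24 = 532.

2/1, 7/3, 16/7, 55/24, 291/127, 1219/532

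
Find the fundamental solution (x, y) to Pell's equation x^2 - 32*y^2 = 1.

First expand sqrt(32) as a continued fraction. With x_i = (sqrt(32) + m_i)/d_i and (m_0, d_0) = (0, 1): a_0 = floor(sqrt(32)) = 5, since 5^2 = 25 <= 32 < 36 = 6^2.
Iterate m_{i+1} = d_i*a_i - m_i, d_{i+1} = (32 - m_{i+1}^2)/d_i, a_{i+1} = floor((a_0 + m_{i+1})/d_{i+1}):
  m_1 = 1*5 - 0 = 5, d_1 = (32 - 5^2)/1 = 7/1 = 7, a_1 = floor((5 + 5)/7) = 1.
  m_2 = 7*1 - 5 = 2, d_2 = (32 - 2^2)/7 = 28/7 = 4, a_2 = floor((5 + 2)/4) = 1.
  m_3 = 4*1 - 2 = 2, d_3 = (32 - 2^2)/4 = 28/4 = 7, a_3 = floor((5 + 2)/7) = 1.
  m_4 = 7*1 - 2 = 5, d_4 = (32 - 5^2)/7 = 7/7 = 1, a_4 = floor((5 + 5)/1) = 10.
  m_5 = 1*10 - 5 = 5, d_5 = (32 - 5^2)/1 = 7/1 = 7: (m_5, d_5) = (m_1, d_1) = (5, 7), so from here the quotients repeat a_1, ..., a_4; the period length is 4.
So sqrt(32) = [5; (1, 1, 1, 10)] with period length k = 4.
k is even, so the fundamental solution of x^2 - 32y^2 = 1 is (p_{k-1}, q_{k-1}) = (p_3, q_3); compute convergents through index 3.
Convergents (p_i = a_i*p_{i-1} + p_{i-2}, q_i = a_i*q_{i-1} + q_{i-2} with p_{-2}=0, p_{-1}=1, q_{-2}=1, q_{-1}=0):
  i=0: a_0=5, p_0 = 5*1 + 0 = 5, q_0 = 5*0 + 1 = 1.
  i=1: a_1=1, p_1 = 1*5 + 1 = 6, q_1 = 1*1 + 0 = 1.
  i=2: a_2=1, p_2 = 1*6 + 5 = 11, q_2 = 1*1 + 1 = 2.
  i=3: a_3=1, p_3 = 1*11 + 6 = 17, q_3 = 1*2 + 1 = 3.
Check: 17^2 - 32*3^2 = 289 - 288 = 1, so (x, y) = (17, 3) solves the equation, and by the theorem it is the least positive solution.

(x, y) = (17, 3)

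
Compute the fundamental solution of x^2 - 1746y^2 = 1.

First expand sqrt(1746) as a continued fraction. With x_i = (sqrt(1746) + m_i)/d_i and (m_0, d_0) = (0, 1): a_0 = floor(sqrt(1746)) = 41, since 41^2 = 1681 <= 1746 < 1764 = 42^2.
Iterate m_{i+1} = d_i*a_i - m_i, d_{i+1} = (1746 - m_{i+1}^2)/d_i, a_{i+1} = floor((a_0 + m_{i+1})/d_{i+1}):
  m_1 = 1*41 - 0 = 41, d_1 = (1746 - 41^2)/1 = 65/1 = 65, a_1 = floor((41 + 41)/65) = 1.
  m_2 = 65*1 - 41 = 24, d_2 = (1746 - 24^2)/65 = 1170/65 = 18, a_2 = floor((41 + 24)/18) = 3.
  m_3 = 18*3 - 24 = 30, d_3 = (1746 - 30^2)/18 = 846/18 = 47, a_3 = floor((41 + 30)/47) = 1.
  m_4 = 47*1 - 30 = 17, d_4 = (1746 - 17^2)/47 = 1457/47 = 31, a_4 = floor((41 + 17)/31) = 1.
  m_5 = 31*1 - 17 = 14, d_5 = (1746 - 14^2)/31 = 1550/31 = 50, a_5 = floor((41 + 14)/50) = 1.
  m_6 = 50*1 - 14 = 36, d_6 = (1746 - 36^2)/50 = 450/50 = 9, a_6 = floor((41 + 36)/9) = 8.
  m_7 = 9*8 - 36 = 36, d_7 = (1746 - 36^2)/9 = 450/9 = 50, a_7 = floor((41 + 36)/50) = 1.
  m_8 = 50*1 - 36 = 14, d_8 = (1746 - 14^2)/50 = 1550/50 = 31, a_8 = floor((41 + 14)/31) = 1.
  m_9 = 31*1 - 14 = 17, d_9 = (1746 - 17^2)/31 = 1457/31 = 47, a_9 = floor((41 + 17)/47) = 1.
  m_10 = 47*1 - 17 = 30, d_10 = (1746 - 30^2)/47 = 846/47 = 18, a_10 = floor((41 + 30)/18) = 3.
  m_11 = 18*3 - 30 = 24, d_11 = (1746 - 24^2)/18 = 1170/18 = 65, a_11 = floor((41 + 24)/65) = 1.
  m_12 = 65*1 - 24 = 41, d_12 = (1746 - 41^2)/65 = 65/65 = 1, a_12 = floor((41 + 41)/1) = 82.
  m_13 = 1*82 - 41 = 41, d_13 = (1746 - 41^2)/1 = 65/1 = 65: (m_13, d_13) = (m_1, d_1) = (41, 65), so from here the quotients repeat a_1, ..., a_12; the period length is 12.
So sqrt(1746) = [41; (1, 3, 1, 1, 1, 8, 1, 1, 1, 3, 1, 82)] with period length k = 12.
k is even, so the fundamental solution of x^2 - 1746y^2 = 1 is (p_{k-1}, q_{k-1}) = (p_11, q_11); compute convergents through index 11.
Convergents (p_i = a_i*p_{i-1} + p_{i-2}, q_i = a_i*q_{i-1} + q_{i-2} with p_{-2}=0, p_{-1}=1, q_{-2}=1, q_{-1}=0):
  i=0: a_0=41, p_0 = 41*1 + 0 = 41, q_0 = 41*0 + 1 = 1.
  i=1: a_1=1, p_1 = 1*41 + 1 = 42, q_1 = 1*1 + 0 = 1.
  i=2: a_2=3, p_2 = 3*42 + 41 = 167, q_2 = 3*1 + 1 = 4.
  i=3: a_3=1, p_3 = 1*167 + 42 = 209, q_3 = 1*4 + 1 = 5.
  i=4: a_4=1, p_4 = 1*209 + 167 = 376, q_4 = 1*5 + 4 = 9.
  i=5: a_5=1, p_5 = 1*376 + 209 = 585, q_5 = 1*9 + 5 = 14.
  i=6: a_6=8, p_6 = 8*585 + 376 = 5056, q_6 = 8*14 + 9 = 121.
  i=7: a_7=1, p_7 = 1*5056 + 585 = 5641, q_7 = 1*121 + 14 = 135.
  i=8: a_8=1, p_8 = 1*5641 + 5056 = 10697, q_8 = 1*135 + 121 = 256.
  i=9: a_9=1, p_9 = 1*10697 + 5641 = 16338, q_9 = 1*256 + 135 = 391.
  i=10: a_10=3, p_10 = 3*16338 + 10697 = 59711, q_10 = 3*391 + 256 = 1429.
  i=11: a_11=1, p_11 = 1*59711 + 16338 = 76049, q_11 = 1*1429 + 391 = 1820.
Check: 76049^2 - 1746*1820^2 = 5783450401 - 5783450400 = 1, so (x, y) = (76049, 1820) solves the equation, and by the theorem it is the least positive solution.

(x, y) = (76049, 1820)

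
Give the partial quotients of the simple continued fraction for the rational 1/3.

Run the Euclidean algorithm on 1 and 3; the successive quotients are the partial quotients a_0, a_1, ... (each step inverts the fractional part left over by the previous one):
  1 = 0*3 + 1, so a_0 = 0.
  3 = 3*1 + 0, so a_1 = 3.
The remainder reaches 0 after 2 divisions, so the expansion has 2 partial quotients, read off in order.

[0; 3]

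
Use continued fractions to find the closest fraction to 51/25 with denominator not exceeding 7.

Expand x = 51/25 as a continued fraction with the Euclidean algorithm:
  51 = 2*25 + 1, so a_0 = 2.
  25 = 25*1 + 0, so a_1 = 25.
so x = [2; 25].
Convergents (p_i = a_i*p_{i-1} + p_{i-2}, q_i = a_i*q_{i-1} + q_{i-2} with p_{-2}=0, p_{-1}=1, q_{-2}=1, q_{-1}=0), until the denominator exceeds 7:
  i=0: a_0=2, p_0 = 2*1 + 0 = 2, q_0 = 2*0 + 1 = 1.
  i=1: a_1=25, p_1 = 25*2 + 1 = 51, q_1 = 25*1 + 0 = 25.
q_1 = 25 > 7, so the last convergent with denominator <= 7 is p_0/q_0 = 2/1.
The closest fraction with denominator <= 7 is either p_0/q_0 or the intermediate fraction (k*p_0 + p_{-1})/(k*q_0 + q_{-1}) with the largest k >= 1 whose denominator stays <= 7; these approach x as k grows, and every other convergent or intermediate fraction in range is farther away.
Largest k: floor((7 - q_{-1})/q_0) = floor((7 - 0)/1) = 7 (using the seeds p_{-1} = 1, q_{-1} = 0).
That gives (7*2 + 1)/(7*1 + 0) = 15/7.
Compare the errors: |x - 2/1| = |51*1 - 2*25|/(25*1) = 1/25, and |x - 15/7| = |51*7 - 15*25|/(25*7) = 18/175.
Cross-multiplying, 1*175 = 175 < 450 = 18*25, so 1/25 is smaller: the convergent 2/1 is closer to x than 15/7.

2/1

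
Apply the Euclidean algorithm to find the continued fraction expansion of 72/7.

Run the Euclidean algorithm on 72 and 7; the successive quotients are the partial quotients a_0, a_1, ... (each step inverts the fractional part left over by the previous one):
  72 = 10*7 + 2, so a_0 = 10.
  7 = 3*2 + 1, so a_1 = 3.
  2 = 2*1 + 0, so a_2 = 2.
The remainder reaches 0 after 3 divisions, so the expansion has 3 partial quotients, read off in order.

[10; 3, 2]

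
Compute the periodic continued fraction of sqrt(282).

[16; (1, 3, 1, 4, 1, 3, 1, 32)]

Write x_i = (sqrt(282) + m_i)/d_i with (m_0, d_0) = (0, 1). a_0 = floor(sqrt(282)) = 16, since 16^2 = 256 <= 282 < 289 = 17^2.
Iterate m_{i+1} = d_i*a_i - m_i, d_{i+1} = (282 - m_{i+1}^2)/d_i, a_{i+1} = floor((a_0 + m_{i+1})/d_{i+1}):
  m_1 = 1*16 - 0 = 16, d_1 = (282 - 16^2)/1 = 26/1 = 26, a_1 = floor((16 + 16)/26) = 1.
  m_2 = 26*1 - 16 = 10, d_2 = (282 - 10^2)/26 = 182/26 = 7, a_2 = floor((16 + 10)/7) = 3.
  m_3 = 7*3 - 10 = 11, d_3 = (282 - 11^2)/7 = 161/7 = 23, a_3 = floor((16 + 11)/23) = 1.
  m_4 = 23*1 - 11 = 12, d_4 = (282 - 12^2)/23 = 138/23 = 6, a_4 = floor((16 + 12)/6) = 4.
  m_5 = 6*4 - 12 = 12, d_5 = (282 - 12^2)/6 = 138/6 = 23, a_5 = floor((16 + 12)/23) = 1.
  m_6 = 23*1 - 12 = 11, d_6 = (282 - 11^2)/23 = 161/23 = 7, a_6 = floor((16 + 11)/7) = 3.
  m_7 = 7*3 - 11 = 10, d_7 = (282 - 10^2)/7 = 182/7 = 26, a_7 = floor((16 + 10)/26) = 1.
  m_8 = 26*1 - 10 = 16, d_8 = (282 - 16^2)/26 = 26/26 = 1, a_8 = floor((16 + 16)/1) = 32.
  m_9 = 1*32 - 16 = 16, d_9 = (282 - 16^2)/1 = 26/1 = 26: (m_9, d_9) = (m_1, d_1) = (16, 26), so from here the quotients repeat a_1, ..., a_8; the period length is 8.
Hence the expansion of sqrt(282) is a_0 = 16 followed by the repeating block 1, 3, 1, 4, 1, 3, 1, 32 (period 8).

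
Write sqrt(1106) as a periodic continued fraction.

Write x_i = (sqrt(1106) + m_i)/d_i with (m_0, d_0) = (0, 1). a_0 = floor(sqrt(1106)) = 33, since 33^2 = 1089 <= 1106 < 1156 = 34^2.
Iterate m_{i+1} = d_i*a_i - m_i, d_{i+1} = (1106 - m_{i+1}^2)/d_i, a_{i+1} = floor((a_0 + m_{i+1})/d_{i+1}):
  m_1 = 1*33 - 0 = 33, d_1 = (1106 - 33^2)/1 = 17/1 = 17, a_1 = floor((33 + 33)/17) = 3.
  m_2 = 17*3 - 33 = 18, d_2 = (1106 - 18^2)/17 = 782/17 = 46, a_2 = floor((33 + 18)/46) = 1.
  m_3 = 46*1 - 18 = 28, d_3 = (1106 - 28^2)/46 = 322/46 = 7, a_3 = floor((33 + 28)/7) = 8.
  m_4 = 7*8 - 28 = 28, d_4 = (1106 - 28^2)/7 = 322/7 = 46, a_4 = floor((33 + 28)/46) = 1.
  m_5 = 46*1 - 28 = 18, d_5 = (1106 - 18^2)/46 = 782/46 = 17, a_5 = floor((33 + 18)/17) = 3.
  m_6 = 17*3 - 18 = 33, d_6 = (1106 - 33^2)/17 = 17/17 = 1, a_6 = floor((33 + 33)/1) = 66.
  m_7 = 1*66 - 33 = 33, d_7 = (1106 - 33^2)/1 = 17/1 = 17: (m_7, d_7) = (m_1, d_1) = (33, 17), so from here the quotients repeat a_1, ..., a_6; the period length is 6.
Hence the expansion of sqrt(1106) is a_0 = 33 followed by the repeating block 3, 1, 8, 1, 3, 66 (period 6).

[33; (3, 1, 8, 1, 3, 66)]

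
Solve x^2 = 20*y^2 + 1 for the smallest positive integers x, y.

First expand sqrt(20) as a continued fraction. With x_i = (sqrt(20) + m_i)/d_i and (m_0, d_0) = (0, 1): a_0 = floor(sqrt(20)) = 4, since 4^2 = 16 <= 20 < 25 = 5^2.
Iterate m_{i+1} = d_i*a_i - m_i, d_{i+1} = (20 - m_{i+1}^2)/d_i, a_{i+1} = floor((a_0 + m_{i+1})/d_{i+1}):
  m_1 = 1*4 - 0 = 4, d_1 = (20 - 4^2)/1 = 4/1 = 4, a_1 = floor((4 + 4)/4) = 2.
  m_2 = 4*2 - 4 = 4, d_2 = (20 - 4^2)/4 = 4/4 = 1, a_2 = floor((4 + 4)/1) = 8.
  m_3 = 1*8 - 4 = 4, d_3 = (20 - 4^2)/1 = 4/1 = 4: (m_3, d_3) = (m_1, d_1) = (4, 4), so from here the quotients repeat a_1, a_2; the period length is 2.
So sqrt(20) = [4; (2, 8)] with period length k = 2.
k is even, so the fundamental solution of x^2 - 20y^2 = 1 is (p_{k-1}, q_{k-1}) = (p_1, q_1); compute convergents through index 1.
Convergents (p_i = a_i*p_{i-1} + p_{i-2}, q_i = a_i*q_{i-1} + q_{i-2} with p_{-2}=0, p_{-1}=1, q_{-2}=1, q_{-1}=0):
  i=0: a_0=4, p_0 = 4*1 + 0 = 4, q_0 = 4*0 + 1 = 1.
  i=1: a_1=2, p_1 = 2*4 + 1 = 9, q_1 = 2*1 + 0 = 2.
Check: 9^2 - 20*2^2 = 81 - 80 = 1, so (x, y) = (9, 2) solves the equation, and by the theorem it is the least positive solution.

(x, y) = (9, 2)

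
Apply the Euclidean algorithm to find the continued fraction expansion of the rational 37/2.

Run the Euclidean algorithm on 37 and 2; the successive quotients are the partial quotients a_0, a_1, ... (each step inverts the fractional part left over by the previous one):
  37 = 18*2 + 1, so a_0 = 18.
  2 = 2*1 + 0, so a_1 = 2.
The remainder reaches 0 after 2 divisions, so the expansion has 2 partial quotients, read off in order.

[18; 2]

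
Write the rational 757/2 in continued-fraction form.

[378; 2]

Run the Euclidean algorithm on 757 and 2; the successive quotients are the partial quotients a_0, a_1, ... (each step inverts the fractional part left over by the previous one):
  757 = 378*2 + 1, so a_0 = 378.
  2 = 2*1 + 0, so a_1 = 2.
The remainder reaches 0 after 2 divisions, so the expansion has 2 partial quotients, read off in order.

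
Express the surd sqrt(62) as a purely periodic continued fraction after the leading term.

Write x_i = (sqrt(62) + m_i)/d_i with (m_0, d_0) = (0, 1). a_0 = floor(sqrt(62)) = 7, since 7^2 = 49 <= 62 < 64 = 8^2.
Iterate m_{i+1} = d_i*a_i - m_i, d_{i+1} = (62 - m_{i+1}^2)/d_i, a_{i+1} = floor((a_0 + m_{i+1})/d_{i+1}):
  m_1 = 1*7 - 0 = 7, d_1 = (62 - 7^2)/1 = 13/1 = 13, a_1 = floor((7 + 7)/13) = 1.
  m_2 = 13*1 - 7 = 6, d_2 = (62 - 6^2)/13 = 26/13 = 2, a_2 = floor((7 + 6)/2) = 6.
  m_3 = 2*6 - 6 = 6, d_3 = (62 - 6^2)/2 = 26/2 = 13, a_3 = floor((7 + 6)/13) = 1.
  m_4 = 13*1 - 6 = 7, d_4 = (62 - 7^2)/13 = 13/13 = 1, a_4 = floor((7 + 7)/1) = 14.
  m_5 = 1*14 - 7 = 7, d_5 = (62 - 7^2)/1 = 13/1 = 13: (m_5, d_5) = (m_1, d_1) = (7, 13), so from here the quotients repeat a_1, ..., a_4; the period length is 4.
Hence the expansion of sqrt(62) is a_0 = 7 followed by the repeating block 1, 6, 1, 14 (period 4).

[7; (1, 6, 1, 14)]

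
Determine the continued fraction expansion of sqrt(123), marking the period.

Write x_i = (sqrt(123) + m_i)/d_i with (m_0, d_0) = (0, 1). a_0 = floor(sqrt(123)) = 11, since 11^2 = 121 <= 123 < 144 = 12^2.
Iterate m_{i+1} = d_i*a_i - m_i, d_{i+1} = (123 - m_{i+1}^2)/d_i, a_{i+1} = floor((a_0 + m_{i+1})/d_{i+1}):
  m_1 = 1*11 - 0 = 11, d_1 = (123 - 11^2)/1 = 2/1 = 2, a_1 = floor((11 + 11)/2) = 11.
  m_2 = 2*11 - 11 = 11, d_2 = (123 - 11^2)/2 = 2/2 = 1, a_2 = floor((11 + 11)/1) = 22.
  m_3 = 1*22 - 11 = 11, d_3 = (123 - 11^2)/1 = 2/1 = 2: (m_3, d_3) = (m_1, d_1) = (11, 2), so from here the quotients repeat a_1, a_2; the period length is 2.
Hence the expansion of sqrt(123) is a_0 = 11 followed by the repeating block 11, 22 (period 2).

[11; (11, 22)]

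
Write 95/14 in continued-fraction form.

Run the Euclidean algorithm on 95 and 14; the successive quotients are the partial quotients a_0, a_1, ... (each step inverts the fractional part left over by the previous one):
  95 = 6*14 + 11, so a_0 = 6.
  14 = 1*11 + 3, so a_1 = 1.
  11 = 3*3 + 2, so a_2 = 3.
  3 = 1*2 + 1, so a_3 = 1.
  2 = 2*1 + 0, so a_4 = 2.
The remainder reaches 0 after 5 divisions, so the expansion has 5 partial quotients, read off in order.

[6; 1, 3, 1, 2]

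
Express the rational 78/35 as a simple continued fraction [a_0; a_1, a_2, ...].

[2; 4, 2, 1, 2]

Run the Euclidean algorithm on 78 and 35; the successive quotients are the partial quotients a_0, a_1, ... (each step inverts the fractional part left over by the previous one):
  78 = 2*35 + 8, so a_0 = 2.
  35 = 4*8 + 3, so a_1 = 4.
  8 = 2*3 + 2, so a_2 = 2.
  3 = 1*2 + 1, so a_3 = 1.
  2 = 2*1 + 0, so a_4 = 2.
The remainder reaches 0 after 5 divisions, so the expansion has 5 partial quotients, read off in order.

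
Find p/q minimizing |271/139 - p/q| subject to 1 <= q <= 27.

39/20

Expand x = 271/139 as a continued fraction with the Euclidean algorithm:
  271 = 1*139 + 132, so a_0 = 1.
  139 = 1*132 + 7, so a_1 = 1.
  132 = 18*7 + 6, so a_2 = 18.
  7 = 1*6 + 1, so a_3 = 1.
  6 = 6*1 + 0, so a_4 = 6.
so x = [1; 1, 18, 1, 6].
Convergents (p_i = a_i*p_{i-1} + p_{i-2}, q_i = a_i*q_{i-1} + q_{i-2} with p_{-2}=0, p_{-1}=1, q_{-2}=1, q_{-1}=0), until the denominator exceeds 27:
  i=0: a_0=1, p_0 = 1*1 + 0 = 1, q_0 = 1*0 + 1 = 1.
  i=1: a_1=1, p_1 = 1*1 + 1 = 2, q_1 = 1*1 + 0 = 1.
  i=2: a_2=18, p_2 = 18*2 + 1 = 37, q_2 = 18*1 + 1 = 19.
  i=3: a_3=1, p_3 = 1*37 + 2 = 39, q_3 = 1*19 + 1 = 20.
  i=4: a_4=6, p_4 = 6*39 + 37 = 271, q_4 = 6*20 + 19 = 139.
q_4 = 139 > 27, so the last convergent with denominator <= 27 is p_3/q_3 = 39/20.
The closest fraction with denominator <= 27 is either p_3/q_3 or the intermediate fraction (k*p_3 + p_2)/(k*q_3 + q_2) with the largest k >= 1 whose denominator stays <= 27; these approach x as k grows, and every other convergent or intermediate fraction in range is farther away.
Largest k: floor((27 - q_2)/q_3) = floor((27 - 19)/20) = 0.
Since k = 0, no intermediate fraction beyond p_3/q_3 has denominator <= 27, so the convergent 39/20 is the closest (its error is |271*20 - 39*139|/(139*20) = 1/2780).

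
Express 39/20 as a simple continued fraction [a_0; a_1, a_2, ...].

[1; 1, 19]

Run the Euclidean algorithm on 39 and 20; the successive quotients are the partial quotients a_0, a_1, ... (each step inverts the fractional part left over by the previous one):
  39 = 1*20 + 19, so a_0 = 1.
  20 = 1*19 + 1, so a_1 = 1.
  19 = 19*1 + 0, so a_2 = 19.
The remainder reaches 0 after 3 divisions, so the expansion has 3 partial quotients, read off in order.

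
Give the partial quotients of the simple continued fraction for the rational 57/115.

[0; 2, 57]

Run the Euclidean algorithm on 57 and 115; the successive quotients are the partial quotients a_0, a_1, ... (each step inverts the fractional part left over by the previous one):
  57 = 0*115 + 57, so a_0 = 0.
  115 = 2*57 + 1, so a_1 = 2.
  57 = 57*1 + 0, so a_2 = 57.
The remainder reaches 0 after 3 divisions, so the expansion has 3 partial quotients, read off in order.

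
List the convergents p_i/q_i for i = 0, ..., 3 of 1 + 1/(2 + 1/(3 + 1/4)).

1/1, 3/2, 10/7, 43/30

Using the convergent recurrence p_i = a_i*p_{i-1} + p_{i-2}, q_i = a_i*q_{i-1} + q_{i-2} with p_{-2}=0, p_{-1}=1, q_{-2}=1, q_{-1}=0:
  i=0: a_0=1, p_0 = 1*1 + 0 = 1, q_0 = 1*0 + 1 = 1.
  i=1: a_1=2, p_1 = 2*1 + 1 = 3, q_1 = 2*1 + 0 = 2.
  i=2: a_2=3, p_2 = 3*3 + 1 = 10, q_2 = 3*2 + 1 = 7.
  i=3: a_3=4, p_3 = 4*10 + 3 = 43, q_3 = 4*7 + 2 = 30.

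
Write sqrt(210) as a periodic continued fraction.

[14; (2, 28)]

Write x_i = (sqrt(210) + m_i)/d_i with (m_0, d_0) = (0, 1). a_0 = floor(sqrt(210)) = 14, since 14^2 = 196 <= 210 < 225 = 15^2.
Iterate m_{i+1} = d_i*a_i - m_i, d_{i+1} = (210 - m_{i+1}^2)/d_i, a_{i+1} = floor((a_0 + m_{i+1})/d_{i+1}):
  m_1 = 1*14 - 0 = 14, d_1 = (210 - 14^2)/1 = 14/1 = 14, a_1 = floor((14 + 14)/14) = 2.
  m_2 = 14*2 - 14 = 14, d_2 = (210 - 14^2)/14 = 14/14 = 1, a_2 = floor((14 + 14)/1) = 28.
  m_3 = 1*28 - 14 = 14, d_3 = (210 - 14^2)/1 = 14/1 = 14: (m_3, d_3) = (m_1, d_1) = (14, 14), so from here the quotients repeat a_1, a_2; the period length is 2.
Hence the expansion of sqrt(210) is a_0 = 14 followed by the repeating block 2, 28 (period 2).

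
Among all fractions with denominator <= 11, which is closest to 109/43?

28/11

Expand x = 109/43 as a continued fraction with the Euclidean algorithm:
  109 = 2*43 + 23, so a_0 = 2.
  43 = 1*23 + 20, so a_1 = 1.
  23 = 1*20 + 3, so a_2 = 1.
  20 = 6*3 + 2, so a_3 = 6.
  3 = 1*2 + 1, so a_4 = 1.
  2 = 2*1 + 0, so a_5 = 2.
so x = [2; 1, 1, 6, 1, 2].
Convergents (p_i = a_i*p_{i-1} + p_{i-2}, q_i = a_i*q_{i-1} + q_{i-2} with p_{-2}=0, p_{-1}=1, q_{-2}=1, q_{-1}=0), until the denominator exceeds 11:
  i=0: a_0=2, p_0 = 2*1 + 0 = 2, q_0 = 2*0 + 1 = 1.
  i=1: a_1=1, p_1 = 1*2 + 1 = 3, q_1 = 1*1 + 0 = 1.
  i=2: a_2=1, p_2 = 1*3 + 2 = 5, q_2 = 1*1 + 1 = 2.
  i=3: a_3=6, p_3 = 6*5 + 3 = 33, q_3 = 6*2 + 1 = 13.
q_3 = 13 > 11, so the last convergent with denominator <= 11 is p_2/q_2 = 5/2.
The closest fraction with denominator <= 11 is either p_2/q_2 or the intermediate fraction (k*p_2 + p_1)/(k*q_2 + q_1) with the largest k >= 1 whose denominator stays <= 11; these approach x as k grows, and every other convergent or intermediate fraction in range is farther away.
Largest k: floor((11 - q_1)/q_2) = floor((11 - 1)/2) = 5.
That gives (5*5 + 3)/(5*2 + 1) = 28/11.
Compare the errors: |x - 5/2| = |109*2 - 5*43|/(43*2) = 3/86, and |x - 28/11| = |109*11 - 28*43|/(43*11) = 5/473.
Cross-multiplying, 5*86 = 430 < 1419 = 3*473, so 5/473 is smaller: the intermediate fraction 28/11 is closer to x than 5/2.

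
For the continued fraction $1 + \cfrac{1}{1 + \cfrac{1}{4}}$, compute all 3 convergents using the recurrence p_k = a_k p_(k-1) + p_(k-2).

Using the convergent recurrence p_i = a_i*p_{i-1} + p_{i-2}, q_i = a_i*q_{i-1} + q_{i-2} with p_{-2}=0, p_{-1}=1, q_{-2}=1, q_{-1}=0:
  i=0: a_0=1, p_0 = 1*1 + 0 = 1, q_0 = 1*0 + 1 = 1.
  i=1: a_1=1, p_1 = 1*1 + 1 = 2, q_1 = 1*1 + 0 = 1.
  i=2: a_2=4, p_2 = 4*2 + 1 = 9, q_2 = 4*1 + 1 = 5.

1/1, 2/1, 9/5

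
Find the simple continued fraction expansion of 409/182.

[2; 4, 22, 2]

Run the Euclidean algorithm on 409 and 182; the successive quotients are the partial quotients a_0, a_1, ... (each step inverts the fractional part left over by the previous one):
  409 = 2*182 + 45, so a_0 = 2.
  182 = 4*45 + 2, so a_1 = 4.
  45 = 22*2 + 1, so a_2 = 22.
  2 = 2*1 + 0, so a_3 = 2.
The remainder reaches 0 after 4 divisions, so the expansion has 4 partial quotients, read off in order.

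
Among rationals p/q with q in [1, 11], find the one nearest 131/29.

Expand x = 131/29 as a continued fraction with the Euclidean algorithm:
  131 = 4*29 + 15, so a_0 = 4.
  29 = 1*15 + 14, so a_1 = 1.
  15 = 1*14 + 1, so a_2 = 1.
  14 = 14*1 + 0, so a_3 = 14.
so x = [4; 1, 1, 14].
Convergents (p_i = a_i*p_{i-1} + p_{i-2}, q_i = a_i*q_{i-1} + q_{i-2} with p_{-2}=0, p_{-1}=1, q_{-2}=1, q_{-1}=0), until the denominator exceeds 11:
  i=0: a_0=4, p_0 = 4*1 + 0 = 4, q_0 = 4*0 + 1 = 1.
  i=1: a_1=1, p_1 = 1*4 + 1 = 5, q_1 = 1*1 + 0 = 1.
  i=2: a_2=1, p_2 = 1*5 + 4 = 9, q_2 = 1*1 + 1 = 2.
  i=3: a_3=14, p_3 = 14*9 + 5 = 131, q_3 = 14*2 + 1 = 29.
q_3 = 29 > 11, so the last convergent with denominator <= 11 is p_2/q_2 = 9/2.
The closest fraction with denominator <= 11 is either p_2/q_2 or the intermediate fraction (k*p_2 + p_1)/(k*q_2 + q_1) with the largest k >= 1 whose denominator stays <= 11; these approach x as k grows, and every other convergent or intermediate fraction in range is farther away.
Largest k: floor((11 - q_1)/q_2) = floor((11 - 1)/2) = 5.
That gives (5*9 + 5)/(5*2 + 1) = 50/11.
Compare the errors: |x - 9/2| = |131*2 - 9*29|/(29*2) = 1/58, and |x - 50/11| = |131*11 - 50*29|/(29*11) = 9/319.
Cross-multiplying, 1*319 = 319 < 522 = 9*58, so 1/58 is smaller: the convergent 9/2 is closer to x than 50/11.

9/2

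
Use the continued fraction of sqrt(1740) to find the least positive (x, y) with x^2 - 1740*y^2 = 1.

First expand sqrt(1740) as a continued fraction. With x_i = (sqrt(1740) + m_i)/d_i and (m_0, d_0) = (0, 1): a_0 = floor(sqrt(1740)) = 41, since 41^2 = 1681 <= 1740 < 1764 = 42^2.
Iterate m_{i+1} = d_i*a_i - m_i, d_{i+1} = (1740 - m_{i+1}^2)/d_i, a_{i+1} = floor((a_0 + m_{i+1})/d_{i+1}):
  m_1 = 1*41 - 0 = 41, d_1 = (1740 - 41^2)/1 = 59/1 = 59, a_1 = floor((41 + 41)/59) = 1.
  m_2 = 59*1 - 41 = 18, d_2 = (1740 - 18^2)/59 = 1416/59 = 24, a_2 = floor((41 + 18)/24) = 2.
  m_3 = 24*2 - 18 = 30, d_3 = (1740 - 30^2)/24 = 840/24 = 35, a_3 = floor((41 + 30)/35) = 2.
  m_4 = 35*2 - 30 = 40, d_4 = (1740 - 40^2)/35 = 140/35 = 4, a_4 = floor((41 + 40)/4) = 20.
  m_5 = 4*20 - 40 = 40, d_5 = (1740 - 40^2)/4 = 140/4 = 35, a_5 = floor((41 + 40)/35) = 2.
  m_6 = 35*2 - 40 = 30, d_6 = (1740 - 30^2)/35 = 840/35 = 24, a_6 = floor((41 + 30)/24) = 2.
  m_7 = 24*2 - 30 = 18, d_7 = (1740 - 18^2)/24 = 1416/24 = 59, a_7 = floor((41 + 18)/59) = 1.
  m_8 = 59*1 - 18 = 41, d_8 = (1740 - 41^2)/59 = 59/59 = 1, a_8 = floor((41 + 41)/1) = 82.
  m_9 = 1*82 - 41 = 41, d_9 = (1740 - 41^2)/1 = 59/1 = 59: (m_9, d_9) = (m_1, d_1) = (41, 59), so from here the quotients repeat a_1, ..., a_8; the period length is 8.
So sqrt(1740) = [41; (1, 2, 2, 20, 2, 2, 1, 82)] with period length k = 8.
k is even, so the fundamental solution of x^2 - 1740y^2 = 1 is (p_{k-1}, q_{k-1}) = (p_7, q_7); compute convergents through index 7.
Convergents (p_i = a_i*p_{i-1} + p_{i-2}, q_i = a_i*q_{i-1} + q_{i-2} with p_{-2}=0, p_{-1}=1, q_{-2}=1, q_{-1}=0):
  i=0: a_0=41, p_0 = 41*1 + 0 = 41, q_0 = 41*0 + 1 = 1.
  i=1: a_1=1, p_1 = 1*41 + 1 = 42, q_1 = 1*1 + 0 = 1.
  i=2: a_2=2, p_2 = 2*42 + 41 = 125, q_2 = 2*1 + 1 = 3.
  i=3: a_3=2, p_3 = 2*125 + 42 = 292, q_3 = 2*3 + 1 = 7.
  i=4: a_4=20, p_4 = 20*292 + 125 = 5965, q_4 = 20*7 + 3 = 143.
  i=5: a_5=2, p_5 = 2*5965 + 292 = 12222, q_5 = 2*143 + 7 = 293.
  i=6: a_6=2, p_6 = 2*12222 + 5965 = 30409, q_6 = 2*293 + 143 = 729.
  i=7: a_7=1, p_7 = 1*30409 + 12222 = 42631, q_7 = 1*729 + 293 = 1022.
Check: 42631^2 - 1740*1022^2 = 1817402161 - 1817402160 = 1, so (x, y) = (42631, 1022) solves the equation, and by the theorem it is the least positive solution.

(x, y) = (42631, 1022)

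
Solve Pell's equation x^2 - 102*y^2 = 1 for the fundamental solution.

(x, y) = (101, 10)

First expand sqrt(102) as a continued fraction. With x_i = (sqrt(102) + m_i)/d_i and (m_0, d_0) = (0, 1): a_0 = floor(sqrt(102)) = 10, since 10^2 = 100 <= 102 < 121 = 11^2.
Iterate m_{i+1} = d_i*a_i - m_i, d_{i+1} = (102 - m_{i+1}^2)/d_i, a_{i+1} = floor((a_0 + m_{i+1})/d_{i+1}):
  m_1 = 1*10 - 0 = 10, d_1 = (102 - 10^2)/1 = 2/1 = 2, a_1 = floor((10 + 10)/2) = 10.
  m_2 = 2*10 - 10 = 10, d_2 = (102 - 10^2)/2 = 2/2 = 1, a_2 = floor((10 + 10)/1) = 20.
  m_3 = 1*20 - 10 = 10, d_3 = (102 - 10^2)/1 = 2/1 = 2: (m_3, d_3) = (m_1, d_1) = (10, 2), so from here the quotients repeat a_1, a_2; the period length is 2.
So sqrt(102) = [10; (10, 20)] with period length k = 2.
k is even, so the fundamental solution of x^2 - 102y^2 = 1 is (p_{k-1}, q_{k-1}) = (p_1, q_1); compute convergents through index 1.
Convergents (p_i = a_i*p_{i-1} + p_{i-2}, q_i = a_i*q_{i-1} + q_{i-2} with p_{-2}=0, p_{-1}=1, q_{-2}=1, q_{-1}=0):
  i=0: a_0=10, p_0 = 10*1 + 0 = 10, q_0 = 10*0 + 1 = 1.
  i=1: a_1=10, p_1 = 10*10 + 1 = 101, q_1 = 10*1 + 0 = 10.
Check: 101^2 - 102*10^2 = 10201 - 10200 = 1, so (x, y) = (101, 10) solves the equation, and by the theorem it is the least positive solution.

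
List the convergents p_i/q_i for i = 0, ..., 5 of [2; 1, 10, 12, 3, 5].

2/1, 3/1, 32/11, 387/133, 1193/410, 6352/2183

Using the convergent recurrence p_i = a_i*p_{i-1} + p_{i-2}, q_i = a_i*q_{i-1} + q_{i-2} with p_{-2}=0, p_{-1}=1, q_{-2}=1, q_{-1}=0:
  i=0: a_0=2, p_0 = 2*1 + 0 = 2, q_0 = 2*0 + 1 = 1.
  i=1: a_1=1, p_1 = 1*2 + 1 = 3, q_1 = 1*1 + 0 = 1.
  i=2: a_2=10, p_2 = 10*3 + 2 = 32, q_2 = 10*1 + 1 = 11.
  i=3: a_3=12, p_3 = 12*32 + 3 = 387, q_3 = 12*11 + 1 = 133.
  i=4: a_4=3, p_4 = 3*387 + 32 = 1193, q_4 = 3*133 + 11 = 410.
  i=5: a_5=5, p_5 = 5*1193 + 387 = 6352, q_5 = 5*410 + 133 = 2183.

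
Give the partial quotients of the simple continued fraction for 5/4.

Run the Euclidean algorithm on 5 and 4; the successive quotients are the partial quotients a_0, a_1, ... (each step inverts the fractional part left over by the previous one):
  5 = 1*4 + 1, so a_0 = 1.
  4 = 4*1 + 0, so a_1 = 4.
The remainder reaches 0 after 2 divisions, so the expansion has 2 partial quotients, read off in order.

[1; 4]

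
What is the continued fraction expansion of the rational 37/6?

[6; 6]

Run the Euclidean algorithm on 37 and 6; the successive quotients are the partial quotients a_0, a_1, ... (each step inverts the fractional part left over by the previous one):
  37 = 6*6 + 1, so a_0 = 6.
  6 = 6*1 + 0, so a_1 = 6.
The remainder reaches 0 after 2 divisions, so the expansion has 2 partial quotients, read off in order.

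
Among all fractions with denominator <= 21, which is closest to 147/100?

25/17

Expand x = 147/100 as a continued fraction with the Euclidean algorithm:
  147 = 1*100 + 47, so a_0 = 1.
  100 = 2*47 + 6, so a_1 = 2.
  47 = 7*6 + 5, so a_2 = 7.
  6 = 1*5 + 1, so a_3 = 1.
  5 = 5*1 + 0, so a_4 = 5.
so x = [1; 2, 7, 1, 5].
Convergents (p_i = a_i*p_{i-1} + p_{i-2}, q_i = a_i*q_{i-1} + q_{i-2} with p_{-2}=0, p_{-1}=1, q_{-2}=1, q_{-1}=0), until the denominator exceeds 21:
  i=0: a_0=1, p_0 = 1*1 + 0 = 1, q_0 = 1*0 + 1 = 1.
  i=1: a_1=2, p_1 = 2*1 + 1 = 3, q_1 = 2*1 + 0 = 2.
  i=2: a_2=7, p_2 = 7*3 + 1 = 22, q_2 = 7*2 + 1 = 15.
  i=3: a_3=1, p_3 = 1*22 + 3 = 25, q_3 = 1*15 + 2 = 17.
  i=4: a_4=5, p_4 = 5*25 + 22 = 147, q_4 = 5*17 + 15 = 100.
q_4 = 100 > 21, so the last convergent with denominator <= 21 is p_3/q_3 = 25/17.
The closest fraction with denominator <= 21 is either p_3/q_3 or the intermediate fraction (k*p_3 + p_2)/(k*q_3 + q_2) with the largest k >= 1 whose denominator stays <= 21; these approach x as k grows, and every other convergent or intermediate fraction in range is farther away.
Largest k: floor((21 - q_2)/q_3) = floor((21 - 15)/17) = 0.
Since k = 0, no intermediate fraction beyond p_3/q_3 has denominator <= 21, so the convergent 25/17 is the closest (its error is |147*17 - 25*100|/(100*17) = 1/1700).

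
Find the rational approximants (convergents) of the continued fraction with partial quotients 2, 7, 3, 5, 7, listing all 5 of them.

2/1, 15/7, 47/22, 250/117, 1797/841

Using the convergent recurrence p_i = a_i*p_{i-1} + p_{i-2}, q_i = a_i*q_{i-1} + q_{i-2} with p_{-2}=0, p_{-1}=1, q_{-2}=1, q_{-1}=0:
  i=0: a_0=2, p_0 = 2*1 + 0 = 2, q_0 = 2*0 + 1 = 1.
  i=1: a_1=7, p_1 = 7*2 + 1 = 15, q_1 = 7*1 + 0 = 7.
  i=2: a_2=3, p_2 = 3*15 + 2 = 47, q_2 = 3*7 + 1 = 22.
  i=3: a_3=5, p_3 = 5*47 + 15 = 250, q_3 = 5*22 + 7 = 117.
  i=4: a_4=7, p_4 = 7*250 + 47 = 1797, q_4 = 7*117 + 22 = 841.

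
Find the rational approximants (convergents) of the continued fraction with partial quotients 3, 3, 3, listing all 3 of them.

3/1, 10/3, 33/10

Using the convergent recurrence p_i = a_i*p_{i-1} + p_{i-2}, q_i = a_i*q_{i-1} + q_{i-2} with p_{-2}=0, p_{-1}=1, q_{-2}=1, q_{-1}=0:
  i=0: a_0=3, p_0 = 3*1 + 0 = 3, q_0 = 3*0 + 1 = 1.
  i=1: a_1=3, p_1 = 3*3 + 1 = 10, q_1 = 3*1 + 0 = 3.
  i=2: a_2=3, p_2 = 3*10 + 3 = 33, q_2 = 3*3 + 1 = 10.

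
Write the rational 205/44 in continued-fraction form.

[4; 1, 1, 1, 14]

Run the Euclidean algorithm on 205 and 44; the successive quotients are the partial quotients a_0, a_1, ... (each step inverts the fractional part left over by the previous one):
  205 = 4*44 + 29, so a_0 = 4.
  44 = 1*29 + 15, so a_1 = 1.
  29 = 1*15 + 14, so a_2 = 1.
  15 = 1*14 + 1, so a_3 = 1.
  14 = 14*1 + 0, so a_4 = 14.
The remainder reaches 0 after 5 divisions, so the expansion has 5 partial quotients, read off in order.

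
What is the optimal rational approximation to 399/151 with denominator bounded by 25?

Expand x = 399/151 as a continued fraction with the Euclidean algorithm:
  399 = 2*151 + 97, so a_0 = 2.
  151 = 1*97 + 54, so a_1 = 1.
  97 = 1*54 + 43, so a_2 = 1.
  54 = 1*43 + 11, so a_3 = 1.
  43 = 3*11 + 10, so a_4 = 3.
  11 = 1*10 + 1, so a_5 = 1.
  10 = 10*1 + 0, so a_6 = 10.
so x = [2; 1, 1, 1, 3, 1, 10].
Convergents (p_i = a_i*p_{i-1} + p_{i-2}, q_i = a_i*q_{i-1} + q_{i-2} with p_{-2}=0, p_{-1}=1, q_{-2}=1, q_{-1}=0), until the denominator exceeds 25:
  i=0: a_0=2, p_0 = 2*1 + 0 = 2, q_0 = 2*0 + 1 = 1.
  i=1: a_1=1, p_1 = 1*2 + 1 = 3, q_1 = 1*1 + 0 = 1.
  i=2: a_2=1, p_2 = 1*3 + 2 = 5, q_2 = 1*1 + 1 = 2.
  i=3: a_3=1, p_3 = 1*5 + 3 = 8, q_3 = 1*2 + 1 = 3.
  i=4: a_4=3, p_4 = 3*8 + 5 = 29, q_4 = 3*3 + 2 = 11.
  i=5: a_5=1, p_5 = 1*29 + 8 = 37, q_5 = 1*11 + 3 = 14.
  i=6: a_6=10, p_6 = 10*37 + 29 = 399, q_6 = 10*14 + 11 = 151.
q_6 = 151 > 25, so the last convergent with denominator <= 25 is p_5/q_5 = 37/14.
The closest fraction with denominator <= 25 is either p_5/q_5 or the intermediate fraction (k*p_5 + p_4)/(k*q_5 + q_4) with the largest k >= 1 whose denominator stays <= 25; these approach x as k grows, and every other convergent or intermediate fraction in range is farther away.
Largest k: floor((25 - q_4)/q_5) = floor((25 - 11)/14) = 1.
That gives (1*37 + 29)/(1*14 + 11) = 66/25.
Compare the errors: |x - 37/14| = |399*14 - 37*151|/(151*14) = 1/2114, and |x - 66/25| = |399*25 - 66*151|/(151*25) = 9/3775.
Cross-multiplying, 1*3775 = 3775 < 19026 = 9*2114, so 1/2114 is smaller: the convergent 37/14 is closer to x than 66/25.

37/14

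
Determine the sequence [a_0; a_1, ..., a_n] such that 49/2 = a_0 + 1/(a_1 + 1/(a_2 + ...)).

Run the Euclidean algorithm on 49 and 2; the successive quotients are the partial quotients a_0, a_1, ... (each step inverts the fractional part left over by the previous one):
  49 = 24*2 + 1, so a_0 = 24.
  2 = 2*1 + 0, so a_1 = 2.
The remainder reaches 0 after 2 divisions, so the expansion has 2 partial quotients, read off in order.

[24; 2]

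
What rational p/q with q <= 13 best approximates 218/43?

Expand x = 218/43 as a continued fraction with the Euclidean algorithm:
  218 = 5*43 + 3, so a_0 = 5.
  43 = 14*3 + 1, so a_1 = 14.
  3 = 3*1 + 0, so a_2 = 3.
so x = [5; 14, 3].
Convergents (p_i = a_i*p_{i-1} + p_{i-2}, q_i = a_i*q_{i-1} + q_{i-2} with p_{-2}=0, p_{-1}=1, q_{-2}=1, q_{-1}=0), until the denominator exceeds 13:
  i=0: a_0=5, p_0 = 5*1 + 0 = 5, q_0 = 5*0 + 1 = 1.
  i=1: a_1=14, p_1 = 14*5 + 1 = 71, q_1 = 14*1 + 0 = 14.
q_1 = 14 > 13, so the last convergent with denominator <= 13 is p_0/q_0 = 5/1.
The closest fraction with denominator <= 13 is either p_0/q_0 or the intermediate fraction (k*p_0 + p_{-1})/(k*q_0 + q_{-1}) with the largest k >= 1 whose denominator stays <= 13; these approach x as k grows, and every other convergent or intermediate fraction in range is farther away.
Largest k: floor((13 - q_{-1})/q_0) = floor((13 - 0)/1) = 13 (using the seeds p_{-1} = 1, q_{-1} = 0).
That gives (13*5 + 1)/(13*1 + 0) = 66/13.
Compare the errors: |x - 5/1| = |218*1 - 5*43|/(43*1) = 3/43, and |x - 66/13| = |218*13 - 66*43|/(43*13) = 4/559.
Cross-multiplying, 4*43 = 172 < 1677 = 3*559, so 4/559 is smaller: the intermediate fraction 66/13 is closer to x than 5/1.

66/13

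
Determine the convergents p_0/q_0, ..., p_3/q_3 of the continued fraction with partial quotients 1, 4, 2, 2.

Using the convergent recurrence p_i = a_i*p_{i-1} + p_{i-2}, q_i = a_i*q_{i-1} + q_{i-2} with p_{-2}=0, p_{-1}=1, q_{-2}=1, q_{-1}=0:
  i=0: a_0=1, p_0 = 1*1 + 0 = 1, q_0 = 1*0 + 1 = 1.
  i=1: a_1=4, p_1 = 4*1 + 1 = 5, q_1 = 4*1 + 0 = 4.
  i=2: a_2=2, p_2 = 2*5 + 1 = 11, q_2 = 2*4 + 1 = 9.
  i=3: a_3=2, p_3 = 2*11 + 5 = 27, q_3 = 2*9 + 4 = 22.

1/1, 5/4, 11/9, 27/22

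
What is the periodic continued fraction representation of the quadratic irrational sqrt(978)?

[31; (3, 1, 1, 1, 30, 1, 1, 1, 3, 62)]

Write x_i = (sqrt(978) + m_i)/d_i with (m_0, d_0) = (0, 1). a_0 = floor(sqrt(978)) = 31, since 31^2 = 961 <= 978 < 1024 = 32^2.
Iterate m_{i+1} = d_i*a_i - m_i, d_{i+1} = (978 - m_{i+1}^2)/d_i, a_{i+1} = floor((a_0 + m_{i+1})/d_{i+1}):
  m_1 = 1*31 - 0 = 31, d_1 = (978 - 31^2)/1 = 17/1 = 17, a_1 = floor((31 + 31)/17) = 3.
  m_2 = 17*3 - 31 = 20, d_2 = (978 - 20^2)/17 = 578/17 = 34, a_2 = floor((31 + 20)/34) = 1.
  m_3 = 34*1 - 20 = 14, d_3 = (978 - 14^2)/34 = 782/34 = 23, a_3 = floor((31 + 14)/23) = 1.
  m_4 = 23*1 - 14 = 9, d_4 = (978 - 9^2)/23 = 897/23 = 39, a_4 = floor((31 + 9)/39) = 1.
  m_5 = 39*1 - 9 = 30, d_5 = (978 - 30^2)/39 = 78/39 = 2, a_5 = floor((31 + 30)/2) = 30.
  m_6 = 2*30 - 30 = 30, d_6 = (978 - 30^2)/2 = 78/2 = 39, a_6 = floor((31 + 30)/39) = 1.
  m_7 = 39*1 - 30 = 9, d_7 = (978 - 9^2)/39 = 897/39 = 23, a_7 = floor((31 + 9)/23) = 1.
  m_8 = 23*1 - 9 = 14, d_8 = (978 - 14^2)/23 = 782/23 = 34, a_8 = floor((31 + 14)/34) = 1.
  m_9 = 34*1 - 14 = 20, d_9 = (978 - 20^2)/34 = 578/34 = 17, a_9 = floor((31 + 20)/17) = 3.
  m_10 = 17*3 - 20 = 31, d_10 = (978 - 31^2)/17 = 17/17 = 1, a_10 = floor((31 + 31)/1) = 62.
  m_11 = 1*62 - 31 = 31, d_11 = (978 - 31^2)/1 = 17/1 = 17: (m_11, d_11) = (m_1, d_1) = (31, 17), so from here the quotients repeat a_1, ..., a_10; the period length is 10.
Hence the expansion of sqrt(978) is a_0 = 31 followed by the repeating block 3, 1, 1, 1, 30, 1, 1, 1, 3, 62 (period 10).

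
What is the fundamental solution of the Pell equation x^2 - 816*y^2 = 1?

First expand sqrt(816) as a continued fraction. With x_i = (sqrt(816) + m_i)/d_i and (m_0, d_0) = (0, 1): a_0 = floor(sqrt(816)) = 28, since 28^2 = 784 <= 816 < 841 = 29^2.
Iterate m_{i+1} = d_i*a_i - m_i, d_{i+1} = (816 - m_{i+1}^2)/d_i, a_{i+1} = floor((a_0 + m_{i+1})/d_{i+1}):
  m_1 = 1*28 - 0 = 28, d_1 = (816 - 28^2)/1 = 32/1 = 32, a_1 = floor((28 + 28)/32) = 1.
  m_2 = 32*1 - 28 = 4, d_2 = (816 - 4^2)/32 = 800/32 = 25, a_2 = floor((28 + 4)/25) = 1.
  m_3 = 25*1 - 4 = 21, d_3 = (816 - 21^2)/25 = 375/25 = 15, a_3 = floor((28 + 21)/15) = 3.
  m_4 = 15*3 - 21 = 24, d_4 = (816 - 24^2)/15 = 240/15 = 16, a_4 = floor((28 + 24)/16) = 3.
  m_5 = 16*3 - 24 = 24, d_5 = (816 - 24^2)/16 = 240/16 = 15, a_5 = floor((28 + 24)/15) = 3.
  m_6 = 15*3 - 24 = 21, d_6 = (816 - 21^2)/15 = 375/15 = 25, a_6 = floor((28 + 21)/25) = 1.
  m_7 = 25*1 - 21 = 4, d_7 = (816 - 4^2)/25 = 800/25 = 32, a_7 = floor((28 + 4)/32) = 1.
  m_8 = 32*1 - 4 = 28, d_8 = (816 - 28^2)/32 = 32/32 = 1, a_8 = floor((28 + 28)/1) = 56.
  m_9 = 1*56 - 28 = 28, d_9 = (816 - 28^2)/1 = 32/1 = 32: (m_9, d_9) = (m_1, d_1) = (28, 32), so from here the quotients repeat a_1, ..., a_8; the period length is 8.
So sqrt(816) = [28; (1, 1, 3, 3, 3, 1, 1, 56)] with period length k = 8.
k is even, so the fundamental solution of x^2 - 816y^2 = 1 is (p_{k-1}, q_{k-1}) = (p_7, q_7); compute convergents through index 7.
Convergents (p_i = a_i*p_{i-1} + p_{i-2}, q_i = a_i*q_{i-1} + q_{i-2} with p_{-2}=0, p_{-1}=1, q_{-2}=1, q_{-1}=0):
  i=0: a_0=28, p_0 = 28*1 + 0 = 28, q_0 = 28*0 + 1 = 1.
  i=1: a_1=1, p_1 = 1*28 + 1 = 29, q_1 = 1*1 + 0 = 1.
  i=2: a_2=1, p_2 = 1*29 + 28 = 57, q_2 = 1*1 + 1 = 2.
  i=3: a_3=3, p_3 = 3*57 + 29 = 200, q_3 = 3*2 + 1 = 7.
  i=4: a_4=3, p_4 = 3*200 + 57 = 657, q_4 = 3*7 + 2 = 23.
  i=5: a_5=3, p_5 = 3*657 + 200 = 2171, q_5 = 3*23 + 7 = 76.
  i=6: a_6=1, p_6 = 1*2171 + 657 = 2828, q_6 = 1*76 + 23 = 99.
  i=7: a_7=1, p_7 = 1*2828 + 2171 = 4999, q_7 = 1*99 + 76 = 175.
Check: 4999^2 - 816*175^2 = 24990001 - 24990000 = 1, so (x, y) = (4999, 175) solves the equation, and by the theorem it is the least positive solution.

(x, y) = (4999, 175)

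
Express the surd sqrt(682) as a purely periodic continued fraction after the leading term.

[26; (8, 1, 2, 5, 2, 5, 2, 1, 8, 52)]

Write x_i = (sqrt(682) + m_i)/d_i with (m_0, d_0) = (0, 1). a_0 = floor(sqrt(682)) = 26, since 26^2 = 676 <= 682 < 729 = 27^2.
Iterate m_{i+1} = d_i*a_i - m_i, d_{i+1} = (682 - m_{i+1}^2)/d_i, a_{i+1} = floor((a_0 + m_{i+1})/d_{i+1}):
  m_1 = 1*26 - 0 = 26, d_1 = (682 - 26^2)/1 = 6/1 = 6, a_1 = floor((26 + 26)/6) = 8.
  m_2 = 6*8 - 26 = 22, d_2 = (682 - 22^2)/6 = 198/6 = 33, a_2 = floor((26 + 22)/33) = 1.
  m_3 = 33*1 - 22 = 11, d_3 = (682 - 11^2)/33 = 561/33 = 17, a_3 = floor((26 + 11)/17) = 2.
  m_4 = 17*2 - 11 = 23, d_4 = (682 - 23^2)/17 = 153/17 = 9, a_4 = floor((26 + 23)/9) = 5.
  m_5 = 9*5 - 23 = 22, d_5 = (682 - 22^2)/9 = 198/9 = 22, a_5 = floor((26 + 22)/22) = 2.
  m_6 = 22*2 - 22 = 22, d_6 = (682 - 22^2)/22 = 198/22 = 9, a_6 = floor((26 + 22)/9) = 5.
  m_7 = 9*5 - 22 = 23, d_7 = (682 - 23^2)/9 = 153/9 = 17, a_7 = floor((26 + 23)/17) = 2.
  m_8 = 17*2 - 23 = 11, d_8 = (682 - 11^2)/17 = 561/17 = 33, a_8 = floor((26 + 11)/33) = 1.
  m_9 = 33*1 - 11 = 22, d_9 = (682 - 22^2)/33 = 198/33 = 6, a_9 = floor((26 + 22)/6) = 8.
  m_10 = 6*8 - 22 = 26, d_10 = (682 - 26^2)/6 = 6/6 = 1, a_10 = floor((26 + 26)/1) = 52.
  m_11 = 1*52 - 26 = 26, d_11 = (682 - 26^2)/1 = 6/1 = 6: (m_11, d_11) = (m_1, d_1) = (26, 6), so from here the quotients repeat a_1, ..., a_10; the period length is 10.
Hence the expansion of sqrt(682) is a_0 = 26 followed by the repeating block 8, 1, 2, 5, 2, 5, 2, 1, 8, 52 (period 10).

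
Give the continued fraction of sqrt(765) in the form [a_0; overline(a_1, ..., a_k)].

[27; overline(1, 1, 1, 13, 6, 13, 1, 1, 1, 54)]

Write x_i = (sqrt(765) + m_i)/d_i with (m_0, d_0) = (0, 1). a_0 = floor(sqrt(765)) = 27, since 27^2 = 729 <= 765 < 784 = 28^2.
Iterate m_{i+1} = d_i*a_i - m_i, d_{i+1} = (765 - m_{i+1}^2)/d_i, a_{i+1} = floor((a_0 + m_{i+1})/d_{i+1}):
  m_1 = 1*27 - 0 = 27, d_1 = (765 - 27^2)/1 = 36/1 = 36, a_1 = floor((27 + 27)/36) = 1.
  m_2 = 36*1 - 27 = 9, d_2 = (765 - 9^2)/36 = 684/36 = 19, a_2 = floor((27 + 9)/19) = 1.
  m_3 = 19*1 - 9 = 10, d_3 = (765 - 10^2)/19 = 665/19 = 35, a_3 = floor((27 + 10)/35) = 1.
  m_4 = 35*1 - 10 = 25, d_4 = (765 - 25^2)/35 = 140/35 = 4, a_4 = floor((27 + 25)/4) = 13.
  m_5 = 4*13 - 25 = 27, d_5 = (765 - 27^2)/4 = 36/4 = 9, a_5 = floor((27 + 27)/9) = 6.
  m_6 = 9*6 - 27 = 27, d_6 = (765 - 27^2)/9 = 36/9 = 4, a_6 = floor((27 + 27)/4) = 13.
  m_7 = 4*13 - 27 = 25, d_7 = (765 - 25^2)/4 = 140/4 = 35, a_7 = floor((27 + 25)/35) = 1.
  m_8 = 35*1 - 25 = 10, d_8 = (765 - 10^2)/35 = 665/35 = 19, a_8 = floor((27 + 10)/19) = 1.
  m_9 = 19*1 - 10 = 9, d_9 = (765 - 9^2)/19 = 684/19 = 36, a_9 = floor((27 + 9)/36) = 1.
  m_10 = 36*1 - 9 = 27, d_10 = (765 - 27^2)/36 = 36/36 = 1, a_10 = floor((27 + 27)/1) = 54.
  m_11 = 1*54 - 27 = 27, d_11 = (765 - 27^2)/1 = 36/1 = 36: (m_11, d_11) = (m_1, d_1) = (27, 36), so from here the quotients repeat a_1, ..., a_10; the period length is 10.
Hence the expansion of sqrt(765) is a_0 = 27 followed by the repeating block 1, 1, 1, 13, 6, 13, 1, 1, 1, 54 (period 10).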